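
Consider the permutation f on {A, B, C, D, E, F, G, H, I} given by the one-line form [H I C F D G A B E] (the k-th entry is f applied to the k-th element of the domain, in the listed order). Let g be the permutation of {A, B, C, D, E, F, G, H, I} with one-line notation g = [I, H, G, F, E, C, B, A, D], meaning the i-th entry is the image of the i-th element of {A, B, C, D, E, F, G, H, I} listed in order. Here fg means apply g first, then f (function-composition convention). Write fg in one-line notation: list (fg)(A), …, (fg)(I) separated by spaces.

For each element, apply g then f: A → I → E; B → H → B; C → G → A; D → F → G; E → E → D; F → C → C; G → B → I; H → A → H; I → D → F.
Collecting the images, fg = [E B A G D C I H F].

E B A G D C I H F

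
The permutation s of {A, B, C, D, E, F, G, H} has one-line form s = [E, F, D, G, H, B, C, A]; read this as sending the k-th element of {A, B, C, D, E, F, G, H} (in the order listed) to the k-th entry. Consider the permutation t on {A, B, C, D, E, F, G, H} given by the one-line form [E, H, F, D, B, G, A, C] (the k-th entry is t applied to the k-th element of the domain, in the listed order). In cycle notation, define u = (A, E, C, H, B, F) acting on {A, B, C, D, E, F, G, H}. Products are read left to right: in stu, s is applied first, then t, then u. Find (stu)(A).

F

(stu)(A) = u(t(s(A))). s(A) = E, then t(E) = B, then u(B) = F, so the result is F.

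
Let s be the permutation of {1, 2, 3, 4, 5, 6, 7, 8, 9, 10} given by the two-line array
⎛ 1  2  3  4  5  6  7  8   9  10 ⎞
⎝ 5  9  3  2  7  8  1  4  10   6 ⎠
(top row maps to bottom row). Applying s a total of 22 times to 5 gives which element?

7

Tracing 5 → 7 → … returns to 5 after 3 steps, so 5 lies in a 3-cycle (1 5 7).
On a 3-cycle, s^3 is the identity, so s^22 = s^1 there (22 ≡ 1 mod 3).
Stepping 1 place around the cycle: 5 → 7.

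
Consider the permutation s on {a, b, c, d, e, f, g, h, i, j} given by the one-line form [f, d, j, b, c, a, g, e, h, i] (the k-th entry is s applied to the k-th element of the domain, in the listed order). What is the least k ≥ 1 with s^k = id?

Decomposing into disjoint cycles gives cycle lengths 5, 2, 2, 1.
Since disjoint cycles commute, ord(s) = lcm(5, 2, 2) = 10.

10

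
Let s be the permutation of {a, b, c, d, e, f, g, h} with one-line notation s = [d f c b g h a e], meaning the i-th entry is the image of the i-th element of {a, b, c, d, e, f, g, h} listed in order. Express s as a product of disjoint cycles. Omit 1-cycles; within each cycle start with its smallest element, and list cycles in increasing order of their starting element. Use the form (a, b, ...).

(a, d, b, f, h, e, g)

Iterating s from a gives a → d → b → f → h → e → g → a; that is the 7-cycle (a, d, b, f, h, e, g).
Repeating from the next unused element and collecting all non-trivial cycles gives (a, d, b, f, h, e, g).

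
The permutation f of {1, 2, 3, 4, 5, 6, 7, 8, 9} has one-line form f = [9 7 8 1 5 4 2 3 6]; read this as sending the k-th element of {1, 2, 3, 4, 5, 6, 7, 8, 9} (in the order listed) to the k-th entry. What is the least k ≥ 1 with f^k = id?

Decomposing into disjoint cycles gives cycle lengths 4, 2, 2, 1.
Since disjoint cycles commute, ord(f) = lcm(4, 2, 2) = 4.

4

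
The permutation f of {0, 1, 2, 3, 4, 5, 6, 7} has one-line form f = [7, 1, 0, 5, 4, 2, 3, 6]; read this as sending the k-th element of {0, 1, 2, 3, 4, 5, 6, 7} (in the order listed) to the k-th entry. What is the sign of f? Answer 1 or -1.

In disjoint-cycle form the cycle lengths are 6, 1, 1.
A cycle of length ℓ contributes ℓ−1 transpositions, so f is a product of 5 transpositions — odd.

-1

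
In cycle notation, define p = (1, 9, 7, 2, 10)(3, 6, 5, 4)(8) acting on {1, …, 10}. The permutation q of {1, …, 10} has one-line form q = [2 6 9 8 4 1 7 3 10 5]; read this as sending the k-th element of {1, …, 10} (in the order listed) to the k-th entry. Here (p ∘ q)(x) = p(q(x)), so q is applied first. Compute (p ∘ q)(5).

3

q(5) = 4, then p(4) = 3; composing gives (p ∘ q)(5) = 3.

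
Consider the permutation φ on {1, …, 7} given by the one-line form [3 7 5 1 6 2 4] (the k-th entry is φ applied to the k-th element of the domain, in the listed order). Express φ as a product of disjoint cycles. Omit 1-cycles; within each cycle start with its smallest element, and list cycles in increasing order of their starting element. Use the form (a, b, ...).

(1, 3, 5, 6, 2, 7, 4)

Start at 1 and follow images: 1 → 3 → 5 → 6 → 2 → 7 → 4 → 1, giving the cycle (1, 3, 5, 6, 2, 7, 4).
Repeating from the next unused element and collecting all non-trivial cycles gives (1, 3, 5, 6, 2, 7, 4).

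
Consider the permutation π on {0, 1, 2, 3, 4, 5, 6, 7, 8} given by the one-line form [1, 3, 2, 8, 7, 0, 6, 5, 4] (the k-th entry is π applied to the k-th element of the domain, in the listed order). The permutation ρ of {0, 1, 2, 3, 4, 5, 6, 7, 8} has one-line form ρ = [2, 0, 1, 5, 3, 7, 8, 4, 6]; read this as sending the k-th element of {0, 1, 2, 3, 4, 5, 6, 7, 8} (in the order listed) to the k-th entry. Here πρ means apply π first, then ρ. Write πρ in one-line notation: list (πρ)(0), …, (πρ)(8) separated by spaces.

0 5 1 6 4 2 8 7 3

Chase each element through π then ρ: 0 → 1 → 0; 1 → 3 → 5; 2 → 2 → 1; 3 → 8 → 6; 4 → 7 → 4; 5 → 0 → 2; 6 → 6 → 8; 7 → 5 → 7; 8 → 4 → 3.
Collecting the images, πρ = [0 5 1 6 4 2 8 7 3].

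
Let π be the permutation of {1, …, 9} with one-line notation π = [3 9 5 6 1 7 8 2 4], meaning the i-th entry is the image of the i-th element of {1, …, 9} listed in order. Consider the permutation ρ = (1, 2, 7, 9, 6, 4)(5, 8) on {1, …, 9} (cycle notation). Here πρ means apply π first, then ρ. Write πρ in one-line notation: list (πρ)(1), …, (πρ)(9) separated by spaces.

(πρ)(x) = ρ(π(x)). Computing each image: ρ(π(1)) = ρ(3) = 3, ρ(π(2)) = ρ(9) = 6, ρ(π(3)) = ρ(5) = 8, ρ(π(4)) = ρ(6) = 4, ρ(π(5)) = ρ(1) = 2, ρ(π(6)) = ρ(7) = 9, ρ(π(7)) = ρ(8) = 5, ρ(π(8)) = ρ(2) = 7, ρ(π(9)) = ρ(4) = 1.
Hence πρ = [3 6 8 4 2 9 5 7 1].

3 6 8 4 2 9 5 7 1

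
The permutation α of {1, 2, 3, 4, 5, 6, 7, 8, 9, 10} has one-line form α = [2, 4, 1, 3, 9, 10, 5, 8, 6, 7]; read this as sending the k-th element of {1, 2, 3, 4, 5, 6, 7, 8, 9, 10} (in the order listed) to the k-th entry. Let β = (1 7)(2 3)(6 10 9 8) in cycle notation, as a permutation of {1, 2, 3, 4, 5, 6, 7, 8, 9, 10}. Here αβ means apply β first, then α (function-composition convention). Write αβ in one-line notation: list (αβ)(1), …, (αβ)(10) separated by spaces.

5 1 4 3 9 7 2 10 8 6

(αβ)(x) = α(β(x)). Computing each image: α(β(1)) = α(7) = 5, α(β(2)) = α(3) = 1, α(β(3)) = α(2) = 4, α(β(4)) = α(4) = 3, α(β(5)) = α(5) = 9, α(β(6)) = α(10) = 7, α(β(7)) = α(1) = 2, α(β(8)) = α(6) = 10, α(β(9)) = α(8) = 8, α(β(10)) = α(9) = 6.
Hence αβ = [5 1 4 3 9 7 2 10 8 6].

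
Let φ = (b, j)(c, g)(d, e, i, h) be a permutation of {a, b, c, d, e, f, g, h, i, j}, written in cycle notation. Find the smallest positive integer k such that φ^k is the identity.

The disjoint cycles have lengths 4, 2, 2, 1, 1.
The order is lcm(4, 2, 2) = 4.

4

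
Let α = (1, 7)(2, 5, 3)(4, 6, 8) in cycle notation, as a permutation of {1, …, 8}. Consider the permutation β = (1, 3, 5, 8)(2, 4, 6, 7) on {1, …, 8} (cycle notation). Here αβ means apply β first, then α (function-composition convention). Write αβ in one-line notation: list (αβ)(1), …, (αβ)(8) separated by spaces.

2 6 3 8 4 1 5 7

(αβ)(x) = α(β(x)). Computing each image: α(β(1)) = α(3) = 2, α(β(2)) = α(4) = 6, α(β(3)) = α(5) = 3, α(β(4)) = α(6) = 8, α(β(5)) = α(8) = 4, α(β(6)) = α(7) = 1, α(β(7)) = α(2) = 5, α(β(8)) = α(1) = 7.
Hence αβ = [2 6 3 8 4 1 5 7].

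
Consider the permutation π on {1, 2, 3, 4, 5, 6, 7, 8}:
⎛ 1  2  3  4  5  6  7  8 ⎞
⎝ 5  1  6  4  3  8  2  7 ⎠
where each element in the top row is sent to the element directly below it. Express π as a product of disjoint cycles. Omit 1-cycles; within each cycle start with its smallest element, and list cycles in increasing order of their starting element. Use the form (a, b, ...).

From 1: 1 → 5 → 3 → 6 → 8 → 7 → 2 → 1, closing the cycle (1, 5, 3, 6, 8, 7, 2).
Repeating from the next unused element and collecting all non-trivial cycles gives (1, 5, 3, 6, 8, 7, 2).

(1, 5, 3, 6, 8, 7, 2)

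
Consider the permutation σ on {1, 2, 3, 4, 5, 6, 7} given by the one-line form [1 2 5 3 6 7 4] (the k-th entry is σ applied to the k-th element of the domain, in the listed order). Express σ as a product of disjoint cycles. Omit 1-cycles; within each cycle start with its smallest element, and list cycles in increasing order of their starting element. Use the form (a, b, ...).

Iterating σ from 3 gives 3 → 5 → 6 → 7 → 4 → 3; that is the 5-cycle (3, 5, 6, 7, 4).
Continuing from each remaining unvisited element yields (3, 5, 6, 7, 4).

(3, 5, 6, 7, 4)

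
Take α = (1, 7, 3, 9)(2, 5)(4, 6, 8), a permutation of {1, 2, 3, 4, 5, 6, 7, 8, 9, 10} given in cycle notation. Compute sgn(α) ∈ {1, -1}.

1

The cycle lengths are 4, 3, 2, 1.
A cycle of length ℓ contributes ℓ−1 transpositions, so α is a product of 3 + 2 + 1 = 6 transpositions — even.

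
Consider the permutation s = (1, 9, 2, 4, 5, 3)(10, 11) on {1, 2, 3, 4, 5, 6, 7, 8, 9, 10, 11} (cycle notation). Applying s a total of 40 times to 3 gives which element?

3 lies in the 6-cycle (1, 9, 2, 4, 5, 3).
Powers repeat with period 6 on this cycle, and 40 mod 6 = 4, so s^40(3) = s^4(3).
Advancing 4 steps from 3: 3 → 1 → 9 → 2 → 4.

4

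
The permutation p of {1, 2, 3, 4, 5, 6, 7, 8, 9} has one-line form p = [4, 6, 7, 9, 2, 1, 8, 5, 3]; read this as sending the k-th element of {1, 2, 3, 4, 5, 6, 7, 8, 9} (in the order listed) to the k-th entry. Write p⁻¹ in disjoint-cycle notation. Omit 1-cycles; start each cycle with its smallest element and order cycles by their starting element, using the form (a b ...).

(1 6 2 5 8 7 3 9 4)

The cycle decomposition of p is (1 4 9 3 7 8 5 2 6).
Reversing each cycle (and rotating so the smallest element leads) gives p⁻¹ = (1 6 2 5 8 7 3 9 4).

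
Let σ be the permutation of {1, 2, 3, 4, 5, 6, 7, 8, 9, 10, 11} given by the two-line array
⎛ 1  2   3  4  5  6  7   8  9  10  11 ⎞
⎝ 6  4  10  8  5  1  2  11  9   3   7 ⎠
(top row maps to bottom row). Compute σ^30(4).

Tracing 4 → 8 → … returns to 4 after 5 steps, so 4 lies in a 5-cycle (2, 4, 8, 11, 7).
On a 5-cycle, σ^5 is the identity, so σ^30 = σ^0 there (30 ≡ 0 mod 5).
So σ^30(4) = 4.

4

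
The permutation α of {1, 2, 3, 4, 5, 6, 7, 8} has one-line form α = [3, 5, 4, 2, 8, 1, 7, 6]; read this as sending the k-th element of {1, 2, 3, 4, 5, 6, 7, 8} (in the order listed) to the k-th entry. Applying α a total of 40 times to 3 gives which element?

Tracing 3 → 4 → … returns to 3 after 7 steps, so 3 lies in a 7-cycle (1, 3, 4, 2, 5, 8, 6).
Powers repeat with period 7 on this cycle, and 40 mod 7 = 5, so α^40(3) = α^5(3).
Advancing 5 steps from 3: 3 → 4 → 2 → 5 → 8 → 6.

6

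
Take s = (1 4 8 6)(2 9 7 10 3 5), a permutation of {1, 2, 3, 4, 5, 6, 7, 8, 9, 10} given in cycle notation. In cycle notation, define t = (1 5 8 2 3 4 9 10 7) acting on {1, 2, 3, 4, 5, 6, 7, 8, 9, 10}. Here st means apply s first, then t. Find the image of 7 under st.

7

s(7) = 10, then t(10) = 7; composing gives (st)(7) = 7.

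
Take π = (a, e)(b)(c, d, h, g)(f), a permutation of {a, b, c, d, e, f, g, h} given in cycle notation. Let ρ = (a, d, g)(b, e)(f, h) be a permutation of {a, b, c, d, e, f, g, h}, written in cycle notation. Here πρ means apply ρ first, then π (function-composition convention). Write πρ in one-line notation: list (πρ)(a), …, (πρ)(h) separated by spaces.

(πρ)(x) = π(ρ(x)). Computing each image: π(ρ(a)) = π(d) = h, π(ρ(b)) = π(e) = a, π(ρ(c)) = π(c) = d, π(ρ(d)) = π(g) = c, π(ρ(e)) = π(b) = b, π(ρ(f)) = π(h) = g, π(ρ(g)) = π(a) = e, π(ρ(h)) = π(f) = f.
Hence πρ = [h a d c b g e f].

h a d c b g e f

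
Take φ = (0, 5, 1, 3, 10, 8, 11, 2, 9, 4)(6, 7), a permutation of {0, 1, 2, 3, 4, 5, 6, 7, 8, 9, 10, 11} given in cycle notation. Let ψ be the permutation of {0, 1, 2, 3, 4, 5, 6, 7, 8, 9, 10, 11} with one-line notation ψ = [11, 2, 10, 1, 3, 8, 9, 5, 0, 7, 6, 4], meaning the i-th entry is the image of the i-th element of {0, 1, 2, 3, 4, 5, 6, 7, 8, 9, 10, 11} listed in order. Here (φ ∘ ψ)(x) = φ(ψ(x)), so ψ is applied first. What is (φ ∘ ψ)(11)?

(φ ∘ ψ)(11) = φ(ψ(11)). ψ(11) = 4, then φ(4) = 0. So (φ ∘ ψ)(11) = 0.

0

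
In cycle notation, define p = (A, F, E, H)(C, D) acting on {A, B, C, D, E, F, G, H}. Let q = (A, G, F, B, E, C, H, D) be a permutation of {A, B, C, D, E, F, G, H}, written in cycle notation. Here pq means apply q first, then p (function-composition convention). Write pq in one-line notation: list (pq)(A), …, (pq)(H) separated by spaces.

G H A F D B E C

Chase each element through q then p: A → G → G; B → E → H; C → H → A; D → A → F; E → C → D; F → B → B; G → F → E; H → D → C.
Collecting the images, pq = [G H A F D B E C].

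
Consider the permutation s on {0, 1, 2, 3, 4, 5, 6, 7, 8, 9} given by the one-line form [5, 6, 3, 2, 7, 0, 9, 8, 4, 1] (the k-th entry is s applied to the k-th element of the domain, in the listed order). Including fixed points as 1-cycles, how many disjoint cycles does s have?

The cycle decomposition is (0, 5)(1, 6, 9)(2, 3)(4, 7, 8), which has 4 cycles (counting 1-cycles).

4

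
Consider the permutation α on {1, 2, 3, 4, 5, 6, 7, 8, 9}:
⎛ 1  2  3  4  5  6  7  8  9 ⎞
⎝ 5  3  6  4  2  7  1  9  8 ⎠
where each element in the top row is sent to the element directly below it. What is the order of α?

The disjoint-cycle form of α has cycle lengths 6, 2, 1.
Since disjoint cycles commute, ord(α) = lcm(6, 2) = 6.

6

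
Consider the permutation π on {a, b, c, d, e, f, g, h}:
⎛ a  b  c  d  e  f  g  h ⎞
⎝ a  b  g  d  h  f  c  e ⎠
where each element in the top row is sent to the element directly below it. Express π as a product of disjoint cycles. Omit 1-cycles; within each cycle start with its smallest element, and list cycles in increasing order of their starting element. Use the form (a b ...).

Start at c and follow images: c → g → c, giving the cycle (c g).
Continuing from each remaining unvisited element yields (c g)(e h).

(c g)(e h)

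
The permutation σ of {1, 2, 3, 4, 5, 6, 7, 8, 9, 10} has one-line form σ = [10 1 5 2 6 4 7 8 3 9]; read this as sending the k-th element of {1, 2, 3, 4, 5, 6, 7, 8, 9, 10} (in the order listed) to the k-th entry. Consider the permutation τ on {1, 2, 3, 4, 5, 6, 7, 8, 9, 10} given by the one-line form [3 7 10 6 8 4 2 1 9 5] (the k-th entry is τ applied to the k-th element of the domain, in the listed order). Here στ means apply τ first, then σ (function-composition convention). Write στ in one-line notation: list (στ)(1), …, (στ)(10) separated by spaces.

5 7 9 4 8 2 1 10 3 6

(στ)(x) = σ(τ(x)). Computing each image: σ(τ(1)) = σ(3) = 5, σ(τ(2)) = σ(7) = 7, σ(τ(3)) = σ(10) = 9, σ(τ(4)) = σ(6) = 4, σ(τ(5)) = σ(8) = 8, σ(τ(6)) = σ(4) = 2, σ(τ(7)) = σ(2) = 1, σ(τ(8)) = σ(1) = 10, σ(τ(9)) = σ(9) = 3, σ(τ(10)) = σ(5) = 6.
Hence στ = [5 7 9 4 8 2 1 10 3 6].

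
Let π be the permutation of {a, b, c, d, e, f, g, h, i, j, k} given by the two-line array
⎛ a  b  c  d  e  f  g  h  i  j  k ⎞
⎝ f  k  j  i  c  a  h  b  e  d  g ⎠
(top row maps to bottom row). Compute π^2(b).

g

Tracing b → k → … returns to b after 4 steps, so b lies in a 4-cycle (b, k, g, h).
Stepping 2 places around the cycle: b → k → g.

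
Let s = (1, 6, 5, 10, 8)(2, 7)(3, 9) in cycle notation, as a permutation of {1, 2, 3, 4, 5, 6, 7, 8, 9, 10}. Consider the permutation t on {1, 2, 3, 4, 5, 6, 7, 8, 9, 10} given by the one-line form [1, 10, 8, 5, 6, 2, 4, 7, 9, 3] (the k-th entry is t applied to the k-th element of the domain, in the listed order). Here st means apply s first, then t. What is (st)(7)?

s(7) = 2, then t(2) = 10; composing gives (st)(7) = 10.

10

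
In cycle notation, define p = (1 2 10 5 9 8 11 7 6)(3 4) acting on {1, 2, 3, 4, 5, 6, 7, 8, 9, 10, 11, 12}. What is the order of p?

18

The disjoint cycles have lengths 9, 2, 1.
Since disjoint cycles commute, ord(p) = lcm(9, 2) = 18.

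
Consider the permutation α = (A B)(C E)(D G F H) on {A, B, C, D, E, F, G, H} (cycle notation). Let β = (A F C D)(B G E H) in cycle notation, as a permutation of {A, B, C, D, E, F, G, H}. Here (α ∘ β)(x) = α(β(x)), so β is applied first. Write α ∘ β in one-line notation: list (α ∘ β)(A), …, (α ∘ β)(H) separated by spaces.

(α ∘ β)(x) = α(β(x)). Computing each image: α(β(A)) = α(F) = H, α(β(B)) = α(G) = F, α(β(C)) = α(D) = G, α(β(D)) = α(A) = B, α(β(E)) = α(H) = D, α(β(F)) = α(C) = E, α(β(G)) = α(E) = C, α(β(H)) = α(B) = A.
Hence α ∘ β = [H F G B D E C A].

H F G B D E C A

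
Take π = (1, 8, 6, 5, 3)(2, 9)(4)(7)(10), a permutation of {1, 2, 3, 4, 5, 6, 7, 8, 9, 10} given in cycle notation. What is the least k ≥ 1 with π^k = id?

10

The disjoint cycles have lengths 5, 2, 1, 1, 1.
The order of π is the least common multiple of its cycle lengths: lcm(5, 2) = 10.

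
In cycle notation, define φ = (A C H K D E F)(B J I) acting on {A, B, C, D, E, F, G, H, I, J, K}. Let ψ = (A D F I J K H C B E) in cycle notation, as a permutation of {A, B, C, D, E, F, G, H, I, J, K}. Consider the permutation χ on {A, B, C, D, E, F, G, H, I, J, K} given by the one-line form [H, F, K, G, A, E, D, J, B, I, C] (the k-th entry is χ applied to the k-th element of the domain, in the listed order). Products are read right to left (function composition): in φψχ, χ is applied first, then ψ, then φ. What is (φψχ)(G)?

A

Chase G: χ(G) = D; ψ(D) = F; φ(F) = A. Hence (φψχ)(G) = A.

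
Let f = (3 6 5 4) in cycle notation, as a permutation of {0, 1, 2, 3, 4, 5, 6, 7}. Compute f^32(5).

5

5 lies in the 4-cycle (3 6 5 4).
Since the cycle has length 4, f^32 acts on it the same as f^0 (32 mod 4 = 0).
So f^32(5) = 5.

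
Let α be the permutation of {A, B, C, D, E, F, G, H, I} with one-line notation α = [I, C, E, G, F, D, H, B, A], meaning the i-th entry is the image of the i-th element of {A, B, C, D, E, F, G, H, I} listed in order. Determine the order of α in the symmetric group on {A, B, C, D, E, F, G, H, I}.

14

Decomposing into disjoint cycles gives cycle lengths 7, 2.
The order of α is the least common multiple of its cycle lengths: lcm(7, 2) = 14.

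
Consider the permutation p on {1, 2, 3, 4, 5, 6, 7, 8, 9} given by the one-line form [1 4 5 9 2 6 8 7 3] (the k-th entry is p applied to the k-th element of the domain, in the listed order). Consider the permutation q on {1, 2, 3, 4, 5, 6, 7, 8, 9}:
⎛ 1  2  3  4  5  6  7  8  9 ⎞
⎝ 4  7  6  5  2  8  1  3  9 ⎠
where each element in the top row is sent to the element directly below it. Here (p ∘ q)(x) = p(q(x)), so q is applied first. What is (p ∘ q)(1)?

9

First apply q: q(1) = 4, then p(4) = 9. Thus (p ∘ q)(1) = 9.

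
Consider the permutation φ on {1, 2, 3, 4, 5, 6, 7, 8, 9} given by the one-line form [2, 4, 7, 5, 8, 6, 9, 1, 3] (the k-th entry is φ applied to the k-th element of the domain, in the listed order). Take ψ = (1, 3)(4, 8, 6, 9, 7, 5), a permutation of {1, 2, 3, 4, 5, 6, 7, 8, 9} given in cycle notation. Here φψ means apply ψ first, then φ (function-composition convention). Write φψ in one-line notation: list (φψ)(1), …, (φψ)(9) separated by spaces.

(φψ)(x) = φ(ψ(x)). Computing each image: φ(ψ(1)) = φ(3) = 7, φ(ψ(2)) = φ(2) = 4, φ(ψ(3)) = φ(1) = 2, φ(ψ(4)) = φ(8) = 1, φ(ψ(5)) = φ(4) = 5, φ(ψ(6)) = φ(9) = 3, φ(ψ(7)) = φ(5) = 8, φ(ψ(8)) = φ(6) = 6, φ(ψ(9)) = φ(7) = 9.
Hence φψ = [7 4 2 1 5 3 8 6 9].

7 4 2 1 5 3 8 6 9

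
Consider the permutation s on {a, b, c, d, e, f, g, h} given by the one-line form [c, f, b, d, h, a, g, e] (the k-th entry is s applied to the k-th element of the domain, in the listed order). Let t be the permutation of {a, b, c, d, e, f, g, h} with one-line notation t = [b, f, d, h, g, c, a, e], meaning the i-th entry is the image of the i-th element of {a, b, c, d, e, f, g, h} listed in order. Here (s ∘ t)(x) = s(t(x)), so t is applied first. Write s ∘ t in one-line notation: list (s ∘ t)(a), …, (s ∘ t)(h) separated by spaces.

(s ∘ t)(x) = s(t(x)). Computing each image: s(t(a)) = s(b) = f, s(t(b)) = s(f) = a, s(t(c)) = s(d) = d, s(t(d)) = s(h) = e, s(t(e)) = s(g) = g, s(t(f)) = s(c) = b, s(t(g)) = s(a) = c, s(t(h)) = s(e) = h.
Hence s ∘ t = [f a d e g b c h].

f a d e g b c h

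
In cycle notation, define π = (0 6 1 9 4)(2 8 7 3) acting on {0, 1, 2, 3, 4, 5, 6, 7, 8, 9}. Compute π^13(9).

9 lies in the 5-cycle (0 6 1 9 4).
Since the cycle has length 5, π^13 acts on it the same as π^3 (13 mod 5 = 3).
Stepping 3 places around the cycle: 9 → 4 → 0 → 6.

6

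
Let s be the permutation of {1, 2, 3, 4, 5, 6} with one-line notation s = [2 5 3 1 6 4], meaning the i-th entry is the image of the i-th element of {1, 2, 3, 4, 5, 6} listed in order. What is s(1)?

1 is element number 1 of the domain, and entry number 1 of the one-line form is 2, so s(1) = 2.

2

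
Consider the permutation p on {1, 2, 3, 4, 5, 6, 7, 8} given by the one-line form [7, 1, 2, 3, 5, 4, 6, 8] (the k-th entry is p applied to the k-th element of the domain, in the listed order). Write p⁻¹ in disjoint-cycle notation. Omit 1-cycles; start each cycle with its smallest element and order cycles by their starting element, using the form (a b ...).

(1 2 3 4 6 7)

First write p in disjoint cycles: (1 7 6 4 3 2).
The inverse reverses every cycle; in canonical form, p⁻¹ = (1 2 3 4 6 7).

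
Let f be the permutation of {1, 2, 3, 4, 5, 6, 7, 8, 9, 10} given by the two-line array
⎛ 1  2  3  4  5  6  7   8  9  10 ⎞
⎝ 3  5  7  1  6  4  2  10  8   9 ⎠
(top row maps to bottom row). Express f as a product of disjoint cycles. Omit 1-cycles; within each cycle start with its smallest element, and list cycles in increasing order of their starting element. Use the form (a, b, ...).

Start at 1 and follow images: 1 → 3 → 7 → 2 → 5 → 6 → 4 → 1, giving the cycle (1, 3, 7, 2, 5, 6, 4).
Repeating from the next unused element and collecting all non-trivial cycles gives (1, 3, 7, 2, 5, 6, 4)(8, 10, 9).

(1, 3, 7, 2, 5, 6, 4)(8, 10, 9)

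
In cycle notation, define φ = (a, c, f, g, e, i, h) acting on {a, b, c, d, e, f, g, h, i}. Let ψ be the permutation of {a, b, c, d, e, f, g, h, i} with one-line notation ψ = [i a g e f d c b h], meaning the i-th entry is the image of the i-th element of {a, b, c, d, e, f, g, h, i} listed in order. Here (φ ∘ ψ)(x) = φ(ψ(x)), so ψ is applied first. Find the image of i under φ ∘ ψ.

ψ(i) = h, then φ(h) = a; composing gives (φ ∘ ψ)(i) = a.

a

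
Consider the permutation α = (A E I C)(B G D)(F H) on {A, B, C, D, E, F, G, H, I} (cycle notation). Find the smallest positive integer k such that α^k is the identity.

The disjoint cycles have lengths 4, 3, 2.
The order of α is the least common multiple of its cycle lengths: lcm(4, 3, 2) = 12.

12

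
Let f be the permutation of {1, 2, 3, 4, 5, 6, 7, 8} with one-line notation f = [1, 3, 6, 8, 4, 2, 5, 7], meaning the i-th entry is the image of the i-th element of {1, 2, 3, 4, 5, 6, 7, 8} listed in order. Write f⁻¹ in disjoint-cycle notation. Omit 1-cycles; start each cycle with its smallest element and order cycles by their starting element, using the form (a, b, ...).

The cycle decomposition of f is (2, 3, 6)(4, 8, 7, 5).
Reversing each cycle (and rotating so the smallest element leads) gives f⁻¹ = (2, 6, 3)(4, 5, 7, 8).

(2, 6, 3)(4, 5, 7, 8)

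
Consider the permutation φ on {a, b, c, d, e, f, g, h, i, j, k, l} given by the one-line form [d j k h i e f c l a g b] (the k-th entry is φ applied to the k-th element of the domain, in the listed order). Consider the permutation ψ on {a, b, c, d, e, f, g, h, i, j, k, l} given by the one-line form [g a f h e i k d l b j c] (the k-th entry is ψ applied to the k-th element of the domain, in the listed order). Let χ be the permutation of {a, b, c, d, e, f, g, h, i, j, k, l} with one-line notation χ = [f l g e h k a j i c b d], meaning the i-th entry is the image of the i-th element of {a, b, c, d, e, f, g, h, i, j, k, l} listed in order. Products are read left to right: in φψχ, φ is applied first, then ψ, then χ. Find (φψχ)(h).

k

(φψχ)(h) = χ(ψ(φ(h))). φ(h) = c, then ψ(c) = f, then χ(f) = k, so the result is k.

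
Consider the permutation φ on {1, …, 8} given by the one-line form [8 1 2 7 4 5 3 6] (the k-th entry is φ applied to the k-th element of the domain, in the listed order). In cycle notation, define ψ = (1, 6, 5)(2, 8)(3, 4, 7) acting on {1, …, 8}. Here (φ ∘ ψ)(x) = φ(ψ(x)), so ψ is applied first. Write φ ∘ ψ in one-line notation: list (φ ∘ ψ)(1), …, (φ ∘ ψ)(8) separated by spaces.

Chase each element through ψ then φ: 1 → 6 → 5; 2 → 8 → 6; 3 → 4 → 7; 4 → 7 → 3; 5 → 1 → 8; 6 → 5 → 4; 7 → 3 → 2; 8 → 2 → 1.
Collecting the images, φ ∘ ψ = [5 6 7 3 8 4 2 1].

5 6 7 3 8 4 2 1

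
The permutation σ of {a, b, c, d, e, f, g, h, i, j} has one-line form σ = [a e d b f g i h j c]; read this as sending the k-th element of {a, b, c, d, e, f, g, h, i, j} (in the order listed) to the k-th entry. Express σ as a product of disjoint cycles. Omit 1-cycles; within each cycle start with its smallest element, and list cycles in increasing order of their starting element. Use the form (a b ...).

(b e f g i j c d)

From b: b → e → f → g → i → j → c → d → b, closing the cycle (b e f g i j c d).
Continuing from each remaining unvisited element yields (b e f g i j c d).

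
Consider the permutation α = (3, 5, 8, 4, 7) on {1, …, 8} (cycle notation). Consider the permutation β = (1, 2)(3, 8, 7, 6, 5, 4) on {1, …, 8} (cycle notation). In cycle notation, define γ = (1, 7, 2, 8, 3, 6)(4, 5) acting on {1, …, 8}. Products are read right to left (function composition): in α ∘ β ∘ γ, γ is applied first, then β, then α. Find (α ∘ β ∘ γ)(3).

Apply the permutations in order: γ(3) = 6, then β(6) = 5, then α(5) = 8. So (α ∘ β ∘ γ)(3) = 8.

8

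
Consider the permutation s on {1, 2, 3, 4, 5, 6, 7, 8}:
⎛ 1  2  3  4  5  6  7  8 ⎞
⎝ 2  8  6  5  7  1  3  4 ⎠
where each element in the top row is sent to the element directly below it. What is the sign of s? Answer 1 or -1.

In disjoint-cycle form the cycle lengths are 8.
A cycle is odd iff its length is even; s has 1 even-length cycle, so sgn(s) = (−1)^1 and s is odd.

-1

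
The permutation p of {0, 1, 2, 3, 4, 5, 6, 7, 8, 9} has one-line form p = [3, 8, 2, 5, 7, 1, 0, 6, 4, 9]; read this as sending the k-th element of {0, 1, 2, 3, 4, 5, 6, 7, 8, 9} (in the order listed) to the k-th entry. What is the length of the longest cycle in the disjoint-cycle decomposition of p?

Decomposing into disjoint cycles gives (0 3 5 1 8 4 7 6); the longest has length 8.

8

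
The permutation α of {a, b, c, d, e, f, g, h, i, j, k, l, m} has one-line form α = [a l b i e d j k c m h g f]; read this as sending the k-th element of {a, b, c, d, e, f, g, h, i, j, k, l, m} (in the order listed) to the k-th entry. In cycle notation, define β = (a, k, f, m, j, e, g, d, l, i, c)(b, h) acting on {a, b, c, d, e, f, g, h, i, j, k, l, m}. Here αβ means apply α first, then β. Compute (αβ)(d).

c

(αβ)(d) = β(α(d)). α(d) = i, then β(i) = c. So (αβ)(d) = c.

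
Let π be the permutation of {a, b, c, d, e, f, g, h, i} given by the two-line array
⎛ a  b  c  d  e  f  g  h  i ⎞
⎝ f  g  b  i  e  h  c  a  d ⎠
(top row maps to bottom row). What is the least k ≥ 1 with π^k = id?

Writing π as disjoint cycles, the cycle lengths are 3, 3, 2, 1.
Since disjoint cycles commute, ord(π) = lcm(3, 3, 2) = 6.

6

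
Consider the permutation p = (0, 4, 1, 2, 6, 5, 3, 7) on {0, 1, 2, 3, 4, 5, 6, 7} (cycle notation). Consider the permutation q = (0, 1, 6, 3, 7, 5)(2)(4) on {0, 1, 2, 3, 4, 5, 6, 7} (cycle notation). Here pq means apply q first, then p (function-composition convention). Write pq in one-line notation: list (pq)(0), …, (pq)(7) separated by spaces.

Chase each element through q then p: 0 → 1 → 2; 1 → 6 → 5; 2 → 2 → 6; 3 → 7 → 0; 4 → 4 → 1; 5 → 0 → 4; 6 → 3 → 7; 7 → 5 → 3.
Collecting the images, pq = [2 5 6 0 1 4 7 3].

2 5 6 0 1 4 7 3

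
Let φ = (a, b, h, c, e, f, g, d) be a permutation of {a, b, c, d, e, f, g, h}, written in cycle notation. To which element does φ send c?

e

In the cycle (a, b, h, c, e, f, g, d), c is followed by e, so φ(c) = e.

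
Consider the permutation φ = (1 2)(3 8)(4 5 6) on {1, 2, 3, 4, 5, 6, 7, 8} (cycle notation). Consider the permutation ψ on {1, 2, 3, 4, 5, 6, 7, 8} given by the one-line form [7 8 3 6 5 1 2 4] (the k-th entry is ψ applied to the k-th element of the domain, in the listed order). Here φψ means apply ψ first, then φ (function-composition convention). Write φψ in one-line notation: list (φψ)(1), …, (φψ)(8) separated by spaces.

Chase each element through ψ then φ: 1 → 7 → 7; 2 → 8 → 3; 3 → 3 → 8; 4 → 6 → 4; 5 → 5 → 6; 6 → 1 → 2; 7 → 2 → 1; 8 → 4 → 5.
Collecting the images, φψ = [7 3 8 4 6 2 1 5].

7 3 8 4 6 2 1 5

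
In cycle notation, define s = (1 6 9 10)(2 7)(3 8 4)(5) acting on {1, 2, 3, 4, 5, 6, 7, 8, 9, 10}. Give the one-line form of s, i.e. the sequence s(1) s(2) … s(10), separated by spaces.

6 7 8 3 5 9 2 4 10 1

Image by image: 1→6, 2→7, 3→8, 4→3, 5→5, 6→9, 7→2, 8→4, 9→10, 10→1.
Listing these in domain order gives 6 7 8 3 5 9 2 4 10 1.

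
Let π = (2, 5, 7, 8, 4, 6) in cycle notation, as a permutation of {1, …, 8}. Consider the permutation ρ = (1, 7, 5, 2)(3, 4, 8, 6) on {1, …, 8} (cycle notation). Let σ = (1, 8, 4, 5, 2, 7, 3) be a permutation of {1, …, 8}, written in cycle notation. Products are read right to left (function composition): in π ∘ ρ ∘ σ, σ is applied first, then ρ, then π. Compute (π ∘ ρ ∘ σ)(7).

(π ∘ ρ ∘ σ)(7) = π(ρ(σ(7))). σ(7) = 3, then ρ(3) = 4, then π(4) = 6, so the result is 6.

6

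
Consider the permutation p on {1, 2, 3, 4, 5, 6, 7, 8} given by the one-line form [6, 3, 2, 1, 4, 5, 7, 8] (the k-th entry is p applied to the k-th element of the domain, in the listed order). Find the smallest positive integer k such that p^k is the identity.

Decomposing into disjoint cycles gives cycle lengths 4, 2, 1, 1.
The order of p is the least common multiple of its cycle lengths: lcm(4, 2) = 4.

4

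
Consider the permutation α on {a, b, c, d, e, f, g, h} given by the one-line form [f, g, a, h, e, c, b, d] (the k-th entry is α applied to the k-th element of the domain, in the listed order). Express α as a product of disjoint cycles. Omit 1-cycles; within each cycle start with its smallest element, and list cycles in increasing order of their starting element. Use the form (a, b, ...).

(a, f, c)(b, g)(d, h)

Iterating α from a gives a → f → c → a; that is the 3-cycle (a, f, c).
Repeating from the next unused element and collecting all non-trivial cycles gives (a, f, c)(b, g)(d, h).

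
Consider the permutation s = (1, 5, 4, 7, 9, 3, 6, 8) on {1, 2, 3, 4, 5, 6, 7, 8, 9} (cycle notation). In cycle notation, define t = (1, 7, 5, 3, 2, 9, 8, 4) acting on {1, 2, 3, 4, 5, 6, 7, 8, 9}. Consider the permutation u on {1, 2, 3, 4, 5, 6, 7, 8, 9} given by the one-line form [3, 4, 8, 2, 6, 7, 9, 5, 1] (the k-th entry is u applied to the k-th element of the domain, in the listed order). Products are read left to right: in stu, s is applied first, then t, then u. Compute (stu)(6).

2

Apply the permutations in order: s(6) = 8, then t(8) = 4, then u(4) = 2. So (stu)(6) = 2.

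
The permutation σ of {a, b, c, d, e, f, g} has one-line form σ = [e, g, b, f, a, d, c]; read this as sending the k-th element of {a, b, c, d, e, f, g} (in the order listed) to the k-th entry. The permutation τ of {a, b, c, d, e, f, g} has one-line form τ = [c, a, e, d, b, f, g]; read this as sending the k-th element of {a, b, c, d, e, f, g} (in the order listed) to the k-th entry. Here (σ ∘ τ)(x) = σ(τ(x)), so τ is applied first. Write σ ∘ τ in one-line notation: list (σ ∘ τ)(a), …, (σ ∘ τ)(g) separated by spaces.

(σ ∘ τ)(x) = σ(τ(x)). Computing each image: σ(τ(a)) = σ(c) = b, σ(τ(b)) = σ(a) = e, σ(τ(c)) = σ(e) = a, σ(τ(d)) = σ(d) = f, σ(τ(e)) = σ(b) = g, σ(τ(f)) = σ(f) = d, σ(τ(g)) = σ(g) = c.
Hence σ ∘ τ = [b e a f g d c].

b e a f g d c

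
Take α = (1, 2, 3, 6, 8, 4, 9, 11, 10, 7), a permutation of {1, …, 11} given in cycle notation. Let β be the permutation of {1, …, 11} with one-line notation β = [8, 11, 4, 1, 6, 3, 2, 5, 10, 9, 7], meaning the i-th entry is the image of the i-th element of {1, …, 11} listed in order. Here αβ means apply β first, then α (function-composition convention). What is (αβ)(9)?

First apply β: β(9) = 10, then α(10) = 7. Thus (αβ)(9) = 7.

7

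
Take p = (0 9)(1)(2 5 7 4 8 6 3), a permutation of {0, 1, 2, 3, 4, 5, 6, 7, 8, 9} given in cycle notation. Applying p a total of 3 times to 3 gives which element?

7

3 lies in the 7-cycle (2 5 7 4 8 6 3).
Stepping 3 places around the cycle: 3 → 2 → 5 → 7.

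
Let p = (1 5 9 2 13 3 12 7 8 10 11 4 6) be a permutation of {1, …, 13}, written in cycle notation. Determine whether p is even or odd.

even

The cycle lengths are 13.
A cycle is odd iff its length is even; p has 0 even-length cycles, so sgn(p) = (−1)^0 and p is even.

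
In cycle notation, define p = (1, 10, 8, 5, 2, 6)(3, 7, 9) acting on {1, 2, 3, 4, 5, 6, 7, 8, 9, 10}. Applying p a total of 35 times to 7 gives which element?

3

7 lies in the 3-cycle (3, 7, 9).
Powers repeat with period 3 on this cycle, and 35 mod 3 = 2, so p^35(7) = p^2(7).
Stepping 2 places around the cycle: 7 → 9 → 3.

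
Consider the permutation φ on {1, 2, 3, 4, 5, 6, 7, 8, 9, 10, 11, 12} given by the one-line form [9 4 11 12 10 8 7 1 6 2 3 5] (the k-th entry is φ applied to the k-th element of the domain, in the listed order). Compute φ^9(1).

9

Tracing 1 → 9 → … returns to 1 after 4 steps, so 1 lies in a 4-cycle (1 9 6 8).
Since the cycle has length 4, φ^9 acts on it the same as φ^1 (9 mod 4 = 1).
Advancing 1 step from 1: 1 → 9.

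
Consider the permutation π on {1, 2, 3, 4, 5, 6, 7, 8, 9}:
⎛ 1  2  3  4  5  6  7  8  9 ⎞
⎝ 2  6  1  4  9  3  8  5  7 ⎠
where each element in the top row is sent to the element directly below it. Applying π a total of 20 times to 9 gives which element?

9

Tracing 9 → 7 → … returns to 9 after 4 steps, so 9 lies in a 4-cycle (5 9 7 8).
Powers repeat with period 4 on this cycle, and 20 mod 4 = 0, so π^20(9) = π^0(9).
So π^20(9) = 9.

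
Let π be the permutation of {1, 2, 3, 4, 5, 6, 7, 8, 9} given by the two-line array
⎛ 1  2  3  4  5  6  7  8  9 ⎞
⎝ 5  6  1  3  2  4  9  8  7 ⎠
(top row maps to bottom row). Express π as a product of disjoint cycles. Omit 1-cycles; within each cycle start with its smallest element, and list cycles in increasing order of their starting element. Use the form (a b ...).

Start at 1 and follow images: 1 → 5 → 2 → 6 → 4 → 3 → 1, giving the cycle (1 5 2 6 4 3).
Repeating from the next unused element and collecting all non-trivial cycles gives (1 5 2 6 4 3)(7 9).

(1 5 2 6 4 3)(7 9)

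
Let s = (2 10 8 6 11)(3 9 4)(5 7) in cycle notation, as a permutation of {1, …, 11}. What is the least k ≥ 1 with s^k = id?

30

The cycle type of s is (5, 3, 2, 1).
The order is lcm(5, 3, 2) = 30.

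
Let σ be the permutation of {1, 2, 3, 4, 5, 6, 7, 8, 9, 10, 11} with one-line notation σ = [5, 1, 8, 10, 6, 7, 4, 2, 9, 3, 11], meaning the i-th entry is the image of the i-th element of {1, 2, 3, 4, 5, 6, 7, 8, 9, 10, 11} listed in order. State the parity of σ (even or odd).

In disjoint-cycle form the cycle lengths are 9, 1, 1.
A cycle of length ℓ contributes ℓ−1 transpositions, so σ is a product of 8 transpositions — even.

even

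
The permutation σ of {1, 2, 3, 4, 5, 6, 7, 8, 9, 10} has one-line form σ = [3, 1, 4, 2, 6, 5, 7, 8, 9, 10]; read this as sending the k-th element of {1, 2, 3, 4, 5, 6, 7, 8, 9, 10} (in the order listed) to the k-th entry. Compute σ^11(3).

1

Tracing 3 → 4 → … returns to 3 after 4 steps, so 3 lies in a 4-cycle (1 3 4 2).
On a 4-cycle, σ^4 is the identity, so σ^11 = σ^3 there (11 ≡ 3 mod 4).
Advancing 3 steps from 3: 3 → 4 → 2 → 1.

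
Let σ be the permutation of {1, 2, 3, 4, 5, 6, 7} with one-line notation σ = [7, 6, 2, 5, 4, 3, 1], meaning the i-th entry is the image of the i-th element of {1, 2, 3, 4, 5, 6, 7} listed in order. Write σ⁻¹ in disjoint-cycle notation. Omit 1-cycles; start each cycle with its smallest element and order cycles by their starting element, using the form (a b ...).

(1 7)(2 3 6)(4 5)

First write σ in disjoint cycles: (1 7)(2 6 3)(4 5).
The inverse reverses every cycle; in canonical form, σ⁻¹ = (1 7)(2 3 6)(4 5).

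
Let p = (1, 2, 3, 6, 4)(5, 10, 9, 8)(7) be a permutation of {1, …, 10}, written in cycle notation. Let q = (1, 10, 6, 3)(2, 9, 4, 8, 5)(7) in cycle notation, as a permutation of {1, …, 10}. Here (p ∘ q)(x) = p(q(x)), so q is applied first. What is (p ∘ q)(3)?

q(3) = 1, then p(1) = 2; composing gives (p ∘ q)(3) = 2.

2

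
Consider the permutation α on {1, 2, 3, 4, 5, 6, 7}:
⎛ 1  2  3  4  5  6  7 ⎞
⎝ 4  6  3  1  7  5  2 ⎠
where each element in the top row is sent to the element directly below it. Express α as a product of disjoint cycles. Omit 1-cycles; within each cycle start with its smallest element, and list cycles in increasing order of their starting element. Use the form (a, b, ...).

Start at 1 and follow images: 1 → 4 → 1, giving the cycle (1, 4).
Continuing from each remaining unvisited element yields (1, 4)(2, 6, 5, 7).

(1, 4)(2, 6, 5, 7)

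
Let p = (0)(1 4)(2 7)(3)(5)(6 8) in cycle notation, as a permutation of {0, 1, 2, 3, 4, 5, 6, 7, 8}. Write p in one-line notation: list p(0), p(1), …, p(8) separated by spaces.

Image by image: 0↦0, 1↦4, 2↦7, 3↦3, 4↦1, 5↦5, 6↦8, 7↦2, 8↦6.
Listing these in domain order gives 0 4 7 3 1 5 8 2 6.

0 4 7 3 1 5 8 2 6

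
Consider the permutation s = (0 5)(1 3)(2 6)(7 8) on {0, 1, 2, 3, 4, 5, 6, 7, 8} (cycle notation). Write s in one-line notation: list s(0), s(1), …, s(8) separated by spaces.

5 3 6 1 4 0 2 8 7

Image by image: 0→5, 1→3, 2→6, 3→1, 4→4, 5→0, 6→2, 7→8, 8→7.
So the one-line form is 5 3 6 1 4 0 2 8 7.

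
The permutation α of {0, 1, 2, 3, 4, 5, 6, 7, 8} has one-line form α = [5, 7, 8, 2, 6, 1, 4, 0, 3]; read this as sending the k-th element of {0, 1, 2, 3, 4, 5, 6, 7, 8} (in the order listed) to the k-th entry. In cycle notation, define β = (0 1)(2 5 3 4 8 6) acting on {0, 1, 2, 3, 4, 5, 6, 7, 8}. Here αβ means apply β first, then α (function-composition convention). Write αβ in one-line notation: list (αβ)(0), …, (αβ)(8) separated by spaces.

Chase each element through β then α: 0 → 1 → 7; 1 → 0 → 5; 2 → 5 → 1; 3 → 4 → 6; 4 → 8 → 3; 5 → 3 → 2; 6 → 2 → 8; 7 → 7 → 0; 8 → 6 → 4.
Collecting the images, αβ = [7 5 1 6 3 2 8 0 4].

7 5 1 6 3 2 8 0 4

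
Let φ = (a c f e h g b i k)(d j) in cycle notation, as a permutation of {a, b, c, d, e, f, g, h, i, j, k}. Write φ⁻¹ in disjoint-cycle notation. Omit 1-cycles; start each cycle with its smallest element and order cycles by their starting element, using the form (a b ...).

(a k i b g h e f c)(d j)

The inverse reverses each cycle.
After reversing and putting each cycle's least element first, φ⁻¹ = (a k i b g h e f c)(d j).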